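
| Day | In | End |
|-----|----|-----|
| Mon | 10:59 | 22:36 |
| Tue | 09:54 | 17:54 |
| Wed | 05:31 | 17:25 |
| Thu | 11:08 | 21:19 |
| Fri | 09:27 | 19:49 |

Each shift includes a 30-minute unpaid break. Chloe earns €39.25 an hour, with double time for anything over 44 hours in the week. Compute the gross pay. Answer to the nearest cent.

Mon: 10:59–22:36 = 11 h 37 min; less 30 min break → 11 h 7 min
Tue: 09:54–17:54 = 8 h 0 min; less 30 min break → 7 h 30 min
Wed: 05:31–17:25 = 11 h 54 min; less 30 min break → 11 h 24 min
Thu: 11:08–21:19 = 10 h 11 min; less 30 min break → 9 h 41 min
Fri: 09:27–19:49 = 10 h 22 min; less 30 min break → 9 h 52 min
Total worked: 49 h 34 min = 2974 min.
Regular 44 h 0 min = 2640 min at €39.25/h; overtime 5 h 34 min = 334 min at €78.50/h.
Pay = (2640 × €39.25 + 334 × €78.50) ÷ 60 = €2163.98.

€2163.98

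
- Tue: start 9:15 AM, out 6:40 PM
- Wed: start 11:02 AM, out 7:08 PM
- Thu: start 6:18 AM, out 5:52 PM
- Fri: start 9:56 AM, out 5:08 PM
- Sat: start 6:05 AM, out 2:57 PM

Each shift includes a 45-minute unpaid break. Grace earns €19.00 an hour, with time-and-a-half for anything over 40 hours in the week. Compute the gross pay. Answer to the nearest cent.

€799.90

Tue: 9:15 AM–6:40 PM = 9 h 25 min; less 45 min break → 8 h 40 min
Wed: 11:02 AM–7:08 PM = 8 h 6 min; less 45 min break → 7 h 21 min
Thu: 6:18 AM–5:52 PM = 11 h 34 min; less 45 min break → 10 h 49 min
Fri: 9:56 AM–5:08 PM = 7 h 12 min; less 45 min break → 6 h 27 min
Sat: 6:05 AM–2:57 PM = 8 h 52 min; less 45 min break → 8 h 7 min
Total worked: 41 h 24 min = 2484 min.
Regular 40 h 0 min = 2400 min at €19.00/h; overtime 1 h 24 min = 84 min at €28.50/h.
Pay = (2400 × €19.00 + 84 × €28.50) ÷ 60 = €799.90.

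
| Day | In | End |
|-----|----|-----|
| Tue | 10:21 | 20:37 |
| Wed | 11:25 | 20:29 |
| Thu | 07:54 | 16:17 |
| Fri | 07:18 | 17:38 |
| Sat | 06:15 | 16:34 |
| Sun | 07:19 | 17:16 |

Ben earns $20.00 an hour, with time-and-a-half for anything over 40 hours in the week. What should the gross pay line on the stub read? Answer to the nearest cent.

Tue: 10:21–20:37 = 10 h 16 min
Wed: 11:25–20:29 = 9 h 4 min
Thu: 07:54–16:17 = 8 h 23 min
Fri: 07:18–17:38 = 10 h 20 min
Sat: 06:15–16:34 = 10 h 19 min
Sun: 07:19–17:16 = 9 h 57 min
Total worked: 58 h 19 min = 3499 min.
Regular 40 h 0 min = 2400 min at $20.00/h; overtime 18 h 19 min = 1099 min at $30.00/h.
Pay = (2400 × $20.00 + 1099 × $30.00) ÷ 60 = $1349.50.

$1349.50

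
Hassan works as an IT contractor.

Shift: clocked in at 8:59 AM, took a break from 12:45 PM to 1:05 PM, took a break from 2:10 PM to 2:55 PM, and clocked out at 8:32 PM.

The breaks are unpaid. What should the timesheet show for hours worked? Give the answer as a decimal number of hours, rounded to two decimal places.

10.47 hours

Shift: 8:59 AM–8:32 PM = 11 h 33 min; less 65 min break → 10 h 28 min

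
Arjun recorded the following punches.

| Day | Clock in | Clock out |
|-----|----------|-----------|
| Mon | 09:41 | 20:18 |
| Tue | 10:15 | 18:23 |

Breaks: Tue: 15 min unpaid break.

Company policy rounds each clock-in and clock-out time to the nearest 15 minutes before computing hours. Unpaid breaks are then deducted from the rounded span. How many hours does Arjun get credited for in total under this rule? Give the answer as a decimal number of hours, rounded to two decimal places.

18.50 hours

Mon: in 09:41→09:45, out 20:18→20:15; 10 h 30 min
Tue: in 10:15→10:15, out 18:23→18:30; 8 h 15 min − 15 min = 8 h 0 min
Total credited: 18 h 30 min.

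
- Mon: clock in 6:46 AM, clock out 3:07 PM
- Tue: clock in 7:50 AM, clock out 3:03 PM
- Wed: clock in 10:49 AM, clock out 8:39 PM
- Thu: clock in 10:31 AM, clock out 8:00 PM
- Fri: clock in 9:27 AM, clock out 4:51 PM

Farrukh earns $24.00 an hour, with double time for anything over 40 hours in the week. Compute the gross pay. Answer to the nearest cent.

$1069.60

Mon: 6:46 AM–3:07 PM = 8 h 21 min
Tue: 7:50 AM–3:03 PM = 7 h 13 min
Wed: 10:49 AM–8:39 PM = 9 h 50 min
Thu: 10:31 AM–8:00 PM = 9 h 29 min
Fri: 9:27 AM–4:51 PM = 7 h 24 min
Total worked: 42 h 17 min = 2537 min.
Regular 40 h 0 min = 2400 min at $24.00/h; overtime 2 h 17 min = 137 min at $48.00/h.
Pay = (2400 × $24.00 + 137 × $48.00) ÷ 60 = $1069.60.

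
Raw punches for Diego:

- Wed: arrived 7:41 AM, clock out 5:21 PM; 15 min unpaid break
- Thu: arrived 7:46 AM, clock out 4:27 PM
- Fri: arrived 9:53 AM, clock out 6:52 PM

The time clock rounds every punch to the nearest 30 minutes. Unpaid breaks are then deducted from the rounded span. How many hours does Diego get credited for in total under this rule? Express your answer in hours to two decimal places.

Wed: in 7:41 AM→7:30 AM, out 5:21 PM→5:30 PM; 10 h 0 min − 15 min = 9 h 45 min
Thu: in 7:46 AM→8:00 AM, out 4:27 PM→4:30 PM; 8 h 30 min
Fri: in 9:53 AM→10:00 AM, out 6:52 PM→7:00 PM; 9 h 0 min
Total credited: 27 h 15 min.

27.25 hours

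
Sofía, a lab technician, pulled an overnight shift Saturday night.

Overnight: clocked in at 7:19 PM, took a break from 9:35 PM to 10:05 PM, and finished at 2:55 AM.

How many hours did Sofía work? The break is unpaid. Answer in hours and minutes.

Overnight: 7:19 PM → midnight = 4 h 41 min; midnight → 2:55 AM = 2 h 55 min; span 7 h 36 min; less 30 min break → 7 h 6 min

7 h 6 min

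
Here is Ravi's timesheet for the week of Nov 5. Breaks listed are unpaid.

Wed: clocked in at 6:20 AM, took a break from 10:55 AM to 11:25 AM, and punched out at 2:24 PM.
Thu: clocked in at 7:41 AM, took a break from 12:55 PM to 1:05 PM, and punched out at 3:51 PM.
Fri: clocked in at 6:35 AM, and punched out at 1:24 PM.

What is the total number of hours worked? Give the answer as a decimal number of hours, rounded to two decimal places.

Wed: 6:20 AM–2:24 PM = 8 h 4 min; less 30 min break → 7 h 34 min
Thu: 7:41 AM–3:51 PM = 8 h 10 min; less 10 min break → 8 h 0 min
Fri: 6:35 AM–1:24 PM = 6 h 49 min
Total: 7 h 34 min + 8 h 0 min + 6 h 49 min = 22 h 23 min.

22.38 hours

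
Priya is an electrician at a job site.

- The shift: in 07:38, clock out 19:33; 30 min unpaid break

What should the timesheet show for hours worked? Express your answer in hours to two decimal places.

11.42 hours

The shift: 07:38–19:33 = 11 h 55 min; less 30 min break → 11 h 25 min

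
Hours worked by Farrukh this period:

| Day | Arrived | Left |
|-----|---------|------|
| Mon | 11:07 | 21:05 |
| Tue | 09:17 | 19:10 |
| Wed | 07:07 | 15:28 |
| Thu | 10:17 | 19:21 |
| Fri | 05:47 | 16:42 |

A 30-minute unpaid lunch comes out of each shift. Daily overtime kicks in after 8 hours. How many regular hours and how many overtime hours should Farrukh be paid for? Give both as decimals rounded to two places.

Regular 39.85 hours, overtime 5.83 hours

Mon: 11:07–21:05 = 9 h 58 min; less 30 min break → 9 h 28 min
Tue: 09:17–19:10 = 9 h 53 min; less 30 min break → 9 h 23 min
Wed: 07:07–15:28 = 8 h 21 min; less 30 min break → 7 h 51 min
Thu: 10:17–19:21 = 9 h 4 min; less 30 min break → 8 h 34 min
Fri: 05:47–16:42 = 10 h 55 min; less 30 min break → 10 h 25 min
Mon reg 8 h 0 min / OT 1 h 28 min; Tue reg 8 h 0 min / OT 1 h 23 min; Wed reg 7 h 51 min / OT 0 h 0 min; Thu reg 8 h 0 min / OT 0 h 34 min; Fri reg 8 h 0 min / OT 2 h 25 min.
Totals: regular 39 h 51 min, overtime 5 h 50 min.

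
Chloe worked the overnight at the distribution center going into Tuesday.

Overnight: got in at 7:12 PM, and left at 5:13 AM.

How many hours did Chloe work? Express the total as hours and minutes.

10 h 1 min

Overnight: 7:12 PM → midnight = 4 h 48 min; midnight → 5:13 AM = 5 h 13 min; span 10 h 1 min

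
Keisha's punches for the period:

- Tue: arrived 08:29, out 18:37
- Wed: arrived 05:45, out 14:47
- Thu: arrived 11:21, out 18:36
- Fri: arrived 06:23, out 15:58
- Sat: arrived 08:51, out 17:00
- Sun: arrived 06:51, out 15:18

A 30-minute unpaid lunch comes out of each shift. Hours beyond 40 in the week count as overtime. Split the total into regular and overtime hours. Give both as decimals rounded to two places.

Regular 40.00 hours, overtime 9.60 hours

Tue: 08:29–18:37 = 10 h 8 min; less 30 min break → 9 h 38 min
Wed: 05:45–14:47 = 9 h 2 min; less 30 min break → 8 h 32 min
Thu: 11:21–18:36 = 7 h 15 min; less 30 min break → 6 h 45 min
Fri: 06:23–15:58 = 9 h 35 min; less 30 min break → 9 h 5 min
Sat: 08:51–17:00 = 8 h 9 min; less 30 min break → 7 h 39 min
Sun: 06:51–15:18 = 8 h 27 min; less 30 min break → 7 h 57 min
Total worked: 49 h 36 min = 49.60 h.
Threshold 40 h → overtime 9 h 36 min, regular 40 h 0 min.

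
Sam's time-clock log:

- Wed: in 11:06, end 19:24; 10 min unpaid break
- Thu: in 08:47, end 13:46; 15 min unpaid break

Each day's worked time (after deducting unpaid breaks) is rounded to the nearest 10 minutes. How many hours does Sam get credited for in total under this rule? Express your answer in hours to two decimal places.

12.83 hours

Wed: 11:06–19:24 = 8 h 18 min − 10 min = 8 h 8 min → rounds to 8 h 10 min
Thu: 08:47–13:46 = 4 h 59 min − 15 min = 4 h 44 min → rounds to 4 h 40 min
Total credited: 12 h 50 min.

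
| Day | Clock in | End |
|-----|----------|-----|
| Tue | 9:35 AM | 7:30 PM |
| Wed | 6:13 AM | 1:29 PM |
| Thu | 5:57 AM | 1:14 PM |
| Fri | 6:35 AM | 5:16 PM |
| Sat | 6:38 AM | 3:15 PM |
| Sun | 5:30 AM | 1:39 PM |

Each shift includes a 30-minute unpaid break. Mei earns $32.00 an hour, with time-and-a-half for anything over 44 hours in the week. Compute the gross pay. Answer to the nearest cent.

Tue: 9:35 AM–7:30 PM = 9 h 55 min; less 30 min break → 9 h 25 min
Wed: 6:13 AM–1:29 PM = 7 h 16 min; less 30 min break → 6 h 46 min
Thu: 5:57 AM–1:14 PM = 7 h 17 min; less 30 min break → 6 h 47 min
Fri: 6:35 AM–5:16 PM = 10 h 41 min; less 30 min break → 10 h 11 min
Sat: 6:38 AM–3:15 PM = 8 h 37 min; less 30 min break → 8 h 7 min
Sun: 5:30 AM–1:39 PM = 8 h 9 min; less 30 min break → 7 h 39 min
Total worked: 48 h 55 min = 2935 min.
Regular 44 h 0 min = 2640 min at $32.00/h; overtime 4 h 55 min = 295 min at $48.00/h.
Pay = (2640 × $32.00 + 295 × $48.00) ÷ 60 = $1644.00.

$1644.00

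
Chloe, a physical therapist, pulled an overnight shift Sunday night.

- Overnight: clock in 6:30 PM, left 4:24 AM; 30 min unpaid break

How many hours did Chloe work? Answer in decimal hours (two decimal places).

9.40 hours

Overnight: 6:30 PM → midnight = 5 h 30 min; midnight → 4:24 AM = 4 h 24 min; span 9 h 54 min; less 30 min break → 9 h 24 min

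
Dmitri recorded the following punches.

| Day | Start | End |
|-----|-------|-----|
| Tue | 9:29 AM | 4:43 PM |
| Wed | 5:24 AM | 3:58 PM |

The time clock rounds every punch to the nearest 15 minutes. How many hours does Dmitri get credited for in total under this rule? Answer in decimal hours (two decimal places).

Tue: in 9:29 AM→9:30 AM, out 4:43 PM→4:45 PM; 7 h 15 min
Wed: in 5:24 AM→5:30 AM, out 3:58 PM→4:00 PM; 10 h 30 min
Total credited: 17 h 45 min.

17.75 hours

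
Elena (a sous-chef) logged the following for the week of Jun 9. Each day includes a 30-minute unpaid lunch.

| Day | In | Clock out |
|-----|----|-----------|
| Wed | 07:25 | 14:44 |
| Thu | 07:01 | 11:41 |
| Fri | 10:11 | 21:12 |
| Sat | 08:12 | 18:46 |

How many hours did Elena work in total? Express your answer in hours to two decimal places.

Wed: 07:25–14:44 = 7 h 19 min; less 30 min break → 6 h 49 min
Thu: 07:01–11:41 = 4 h 40 min; less 30 min break → 4 h 10 min
Fri: 10:11–21:12 = 11 h 1 min; less 30 min break → 10 h 31 min
Sat: 08:12–18:46 = 10 h 34 min; less 30 min break → 10 h 4 min
Total: 6 h 49 min + 4 h 10 min + 10 h 31 min + 10 h 4 min = 31 h 34 min.

31.57 hours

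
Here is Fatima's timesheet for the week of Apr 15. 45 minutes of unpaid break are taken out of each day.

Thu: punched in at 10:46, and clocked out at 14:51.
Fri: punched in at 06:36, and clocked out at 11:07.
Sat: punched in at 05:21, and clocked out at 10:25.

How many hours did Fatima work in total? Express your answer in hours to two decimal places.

11.42 hours

Thu: 10:46–14:51 = 4 h 5 min; less 45 min break → 3 h 20 min
Fri: 06:36–11:07 = 4 h 31 min; less 45 min break → 3 h 46 min
Sat: 05:21–10:25 = 5 h 4 min; less 45 min break → 4 h 19 min
Total: 3 h 20 min + 3 h 46 min + 4 h 19 min = 11 h 25 min.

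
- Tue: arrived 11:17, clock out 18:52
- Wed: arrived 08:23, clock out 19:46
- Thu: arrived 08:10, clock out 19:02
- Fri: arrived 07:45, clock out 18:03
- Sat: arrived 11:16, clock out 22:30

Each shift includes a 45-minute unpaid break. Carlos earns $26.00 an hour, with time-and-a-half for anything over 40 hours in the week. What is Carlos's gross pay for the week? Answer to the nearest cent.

$1337.05

Tue: 11:17–18:52 = 7 h 35 min; less 45 min break → 6 h 50 min
Wed: 08:23–19:46 = 11 h 23 min; less 45 min break → 10 h 38 min
Thu: 08:10–19:02 = 10 h 52 min; less 45 min break → 10 h 7 min
Fri: 07:45–18:03 = 10 h 18 min; less 45 min break → 9 h 33 min
Sat: 11:16–22:30 = 11 h 14 min; less 45 min break → 10 h 29 min
Total worked: 47 h 37 min = 2857 min.
Regular 40 h 0 min = 2400 min at $26.00/h; overtime 7 h 37 min = 457 min at $39.00/h.
Pay = (2400 × $26.00 + 457 × $39.00) ÷ 60 = $1337.05.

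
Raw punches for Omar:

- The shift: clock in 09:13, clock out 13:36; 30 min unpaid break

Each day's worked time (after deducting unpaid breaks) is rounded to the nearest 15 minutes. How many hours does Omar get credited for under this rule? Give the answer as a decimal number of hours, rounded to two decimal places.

The shift: 09:13–13:36 = 4 h 23 min − 30 min = 3 h 53 min → rounds to 4 h 0 min

4.00 hours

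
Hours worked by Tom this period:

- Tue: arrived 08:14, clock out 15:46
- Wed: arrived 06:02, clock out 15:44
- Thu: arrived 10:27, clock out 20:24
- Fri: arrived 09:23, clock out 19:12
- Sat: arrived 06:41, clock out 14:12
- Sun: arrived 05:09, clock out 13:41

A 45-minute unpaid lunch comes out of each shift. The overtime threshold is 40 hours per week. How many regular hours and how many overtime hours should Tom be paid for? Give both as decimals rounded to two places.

Regular 40.00 hours, overtime 8.55 hours

Tue: 08:14–15:46 = 7 h 32 min; less 45 min break → 6 h 47 min
Wed: 06:02–15:44 = 9 h 42 min; less 45 min break → 8 h 57 min
Thu: 10:27–20:24 = 9 h 57 min; less 45 min break → 9 h 12 min
Fri: 09:23–19:12 = 9 h 49 min; less 45 min break → 9 h 4 min
Sat: 06:41–14:12 = 7 h 31 min; less 45 min break → 6 h 46 min
Sun: 05:09–13:41 = 8 h 32 min; less 45 min break → 7 h 47 min
Total worked: 48 h 33 min = 48.55 h.
Threshold 40 h → overtime 8 h 33 min, regular 40 h 0 min.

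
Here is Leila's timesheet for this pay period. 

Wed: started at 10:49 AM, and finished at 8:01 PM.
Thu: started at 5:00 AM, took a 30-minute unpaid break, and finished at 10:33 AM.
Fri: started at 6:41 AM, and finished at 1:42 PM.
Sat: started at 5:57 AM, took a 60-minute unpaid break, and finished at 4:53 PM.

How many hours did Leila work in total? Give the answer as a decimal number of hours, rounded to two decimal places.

Wed: 10:49 AM–8:01 PM = 9 h 12 min
Thu: 5:00 AM–10:33 AM = 5 h 33 min; less 30 min break → 5 h 3 min
Fri: 6:41 AM–1:42 PM = 7 h 1 min
Sat: 5:57 AM–4:53 PM = 10 h 56 min; less 60 min break → 9 h 56 min
Total: 9 h 12 min + 5 h 3 min + 7 h 1 min + 9 h 56 min = 31 h 12 min.

31.20 hours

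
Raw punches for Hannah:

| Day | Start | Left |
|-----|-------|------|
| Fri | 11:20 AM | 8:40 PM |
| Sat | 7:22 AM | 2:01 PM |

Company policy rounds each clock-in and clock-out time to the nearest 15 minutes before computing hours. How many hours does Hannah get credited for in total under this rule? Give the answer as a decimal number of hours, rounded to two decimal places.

Fri: in 11:20 AM→11:15 AM, out 8:40 PM→8:45 PM; 9 h 30 min
Sat: in 7:22 AM→7:15 AM, out 2:01 PM→2:00 PM; 6 h 45 min
Total credited: 16 h 15 min.

16.25 hours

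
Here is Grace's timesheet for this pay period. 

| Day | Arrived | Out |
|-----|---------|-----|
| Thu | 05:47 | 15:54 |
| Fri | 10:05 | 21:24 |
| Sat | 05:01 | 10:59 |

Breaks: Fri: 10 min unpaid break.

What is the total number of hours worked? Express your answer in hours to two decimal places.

27.23 hours

Thu: 05:47–15:54 = 10 h 7 min
Fri: 10:05–21:24 = 11 h 19 min; less 10 min break → 11 h 9 min
Sat: 05:01–10:59 = 5 h 58 min
Total: 10 h 7 min + 11 h 9 min + 5 h 58 min = 27 h 14 min.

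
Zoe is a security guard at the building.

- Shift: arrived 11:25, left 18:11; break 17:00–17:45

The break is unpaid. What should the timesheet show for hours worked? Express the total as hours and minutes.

6 h 1 min

Shift: 11:25–18:11 = 6 h 46 min; less 45 min break → 6 h 1 min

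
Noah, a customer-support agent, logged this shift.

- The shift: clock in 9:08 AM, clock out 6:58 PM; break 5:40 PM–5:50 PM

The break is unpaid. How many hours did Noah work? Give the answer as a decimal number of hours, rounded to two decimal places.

9.67 hours

The shift: 9:08 AM–6:58 PM = 9 h 50 min; less 10 min break → 9 h 40 min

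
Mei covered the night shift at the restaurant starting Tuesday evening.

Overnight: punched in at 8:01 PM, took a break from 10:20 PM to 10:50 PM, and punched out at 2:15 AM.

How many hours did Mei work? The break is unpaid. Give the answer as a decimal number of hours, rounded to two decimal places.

5.73 hours

Overnight: 8:01 PM → midnight = 3 h 59 min; midnight → 2:15 AM = 2 h 15 min; span 6 h 14 min; less 30 min break → 5 h 44 min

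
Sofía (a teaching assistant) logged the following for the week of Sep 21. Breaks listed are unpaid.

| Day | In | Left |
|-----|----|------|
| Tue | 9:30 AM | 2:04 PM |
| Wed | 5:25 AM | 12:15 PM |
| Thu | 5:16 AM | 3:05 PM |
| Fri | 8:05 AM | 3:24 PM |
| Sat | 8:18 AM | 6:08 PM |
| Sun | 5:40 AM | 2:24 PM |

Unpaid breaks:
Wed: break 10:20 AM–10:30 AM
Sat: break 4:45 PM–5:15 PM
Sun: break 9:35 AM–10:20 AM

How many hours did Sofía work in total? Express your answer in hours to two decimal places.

45.68 hours

Tue: 9:30 AM–2:04 PM = 4 h 34 min
Wed: 5:25 AM–12:15 PM = 6 h 50 min; less 10 min break → 6 h 40 min
Thu: 5:16 AM–3:05 PM = 9 h 49 min
Fri: 8:05 AM–3:24 PM = 7 h 19 min
Sat: 8:18 AM–6:08 PM = 9 h 50 min; less 30 min break → 9 h 20 min
Sun: 5:40 AM–2:24 PM = 8 h 44 min; less 45 min break → 7 h 59 min
Total: 4 h 34 min + 6 h 40 min + 9 h 49 min + 7 h 19 min + 9 h 20 min + 7 h 59 min = 45 h 41 min.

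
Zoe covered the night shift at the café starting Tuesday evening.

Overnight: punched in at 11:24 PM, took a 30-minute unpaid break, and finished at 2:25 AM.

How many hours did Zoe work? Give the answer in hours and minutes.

Overnight: 11:24 PM → midnight = 0 h 36 min; midnight → 2:25 AM = 2 h 25 min; span 3 h 1 min; less 30 min break → 2 h 31 min

2 h 31 min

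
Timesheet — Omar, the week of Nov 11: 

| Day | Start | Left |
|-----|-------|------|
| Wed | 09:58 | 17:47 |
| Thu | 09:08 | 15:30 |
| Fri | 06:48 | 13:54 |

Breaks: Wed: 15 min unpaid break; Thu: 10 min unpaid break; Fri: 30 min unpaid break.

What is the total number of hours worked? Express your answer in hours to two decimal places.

20.37 hours

Wed: 09:58–17:47 = 7 h 49 min; less 15 min break → 7 h 34 min
Thu: 09:08–15:30 = 6 h 22 min; less 10 min break → 6 h 12 min
Fri: 06:48–13:54 = 7 h 6 min; less 30 min break → 6 h 36 min
Total: 7 h 34 min + 6 h 12 min + 6 h 36 min = 20 h 22 min.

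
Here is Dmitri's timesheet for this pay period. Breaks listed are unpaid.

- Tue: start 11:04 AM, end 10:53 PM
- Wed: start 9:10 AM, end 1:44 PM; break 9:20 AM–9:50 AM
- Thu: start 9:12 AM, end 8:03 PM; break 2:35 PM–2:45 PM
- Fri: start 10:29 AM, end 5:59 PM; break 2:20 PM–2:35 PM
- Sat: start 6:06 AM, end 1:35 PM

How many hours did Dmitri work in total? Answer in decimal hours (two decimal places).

41.30 hours

Tue: 11:04 AM–10:53 PM = 11 h 49 min
Wed: 9:10 AM–1:44 PM = 4 h 34 min; less 30 min break → 4 h 4 min
Thu: 9:12 AM–8:03 PM = 10 h 51 min; less 10 min break → 10 h 41 min
Fri: 10:29 AM–5:59 PM = 7 h 30 min; less 15 min break → 7 h 15 min
Sat: 6:06 AM–1:35 PM = 7 h 29 min
Total: 11 h 49 min + 4 h 4 min + 10 h 41 min + 7 h 15 min + 7 h 29 min = 41 h 18 min.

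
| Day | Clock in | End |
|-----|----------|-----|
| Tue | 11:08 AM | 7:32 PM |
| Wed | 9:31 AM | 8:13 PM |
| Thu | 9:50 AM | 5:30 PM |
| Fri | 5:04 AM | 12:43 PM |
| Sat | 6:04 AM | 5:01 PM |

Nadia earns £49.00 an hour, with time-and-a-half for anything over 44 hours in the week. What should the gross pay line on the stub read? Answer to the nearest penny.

£2256.45

Tue: 11:08 AM–7:32 PM = 8 h 24 min
Wed: 9:31 AM–8:13 PM = 10 h 42 min
Thu: 9:50 AM–5:30 PM = 7 h 40 min
Fri: 5:04 AM–12:43 PM = 7 h 39 min
Sat: 6:04 AM–5:01 PM = 10 h 57 min
Total worked: 45 h 22 min = 2722 min.
Regular 44 h 0 min = 2640 min at £49.00/h; overtime 1 h 22 min = 82 min at £73.50/h.
Pay = (2640 × £49.00 + 82 × £73.50) ÷ 60 = £2256.45.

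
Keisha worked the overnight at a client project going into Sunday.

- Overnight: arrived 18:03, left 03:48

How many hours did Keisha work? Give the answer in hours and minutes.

Overnight: 18:03 → midnight = 5 h 57 min; midnight → 03:48 = 3 h 48 min; span 9 h 45 min

9 h 45 min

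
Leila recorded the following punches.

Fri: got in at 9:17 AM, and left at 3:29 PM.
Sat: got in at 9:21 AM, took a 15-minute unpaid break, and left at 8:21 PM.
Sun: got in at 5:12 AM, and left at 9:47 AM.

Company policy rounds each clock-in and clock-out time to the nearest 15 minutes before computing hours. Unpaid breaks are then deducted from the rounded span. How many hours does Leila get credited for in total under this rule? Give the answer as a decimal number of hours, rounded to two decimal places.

Fri: in 9:17 AM→9:15 AM, out 3:29 PM→3:30 PM; 6 h 15 min
Sat: in 9:21 AM→9:15 AM, out 8:21 PM→8:15 PM; 11 h 0 min − 15 min = 10 h 45 min
Sun: in 5:12 AM→5:15 AM, out 9:47 AM→9:45 AM; 4 h 30 min
Total credited: 21 h 30 min.

21.50 hours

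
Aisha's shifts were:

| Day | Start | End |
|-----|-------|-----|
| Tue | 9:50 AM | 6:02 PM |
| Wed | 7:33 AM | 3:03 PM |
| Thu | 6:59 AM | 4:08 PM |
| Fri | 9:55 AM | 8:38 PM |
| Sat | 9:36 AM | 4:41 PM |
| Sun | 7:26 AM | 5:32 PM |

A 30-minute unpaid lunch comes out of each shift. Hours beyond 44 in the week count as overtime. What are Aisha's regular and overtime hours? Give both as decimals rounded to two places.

Tue: 9:50 AM–6:02 PM = 8 h 12 min; less 30 min break → 7 h 42 min
Wed: 7:33 AM–3:03 PM = 7 h 30 min; less 30 min break → 7 h 0 min
Thu: 6:59 AM–4:08 PM = 9 h 9 min; less 30 min break → 8 h 39 min
Fri: 9:55 AM–8:38 PM = 10 h 43 min; less 30 min break → 10 h 13 min
Sat: 9:36 AM–4:41 PM = 7 h 5 min; less 30 min break → 6 h 35 min
Sun: 7:26 AM–5:32 PM = 10 h 6 min; less 30 min break → 9 h 36 min
Total worked: 49 h 45 min = 49.75 h.
Threshold 44 h → overtime 5 h 45 min, regular 44 h 0 min.

Regular 44.00 hours, overtime 5.75 hours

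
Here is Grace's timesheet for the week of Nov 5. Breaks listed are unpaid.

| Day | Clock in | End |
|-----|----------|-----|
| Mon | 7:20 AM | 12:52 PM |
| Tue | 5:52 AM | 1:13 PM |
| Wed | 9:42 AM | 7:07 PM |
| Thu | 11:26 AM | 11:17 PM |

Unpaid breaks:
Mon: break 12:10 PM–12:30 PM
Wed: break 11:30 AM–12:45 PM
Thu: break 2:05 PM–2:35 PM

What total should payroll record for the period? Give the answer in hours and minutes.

Mon: 7:20 AM–12:52 PM = 5 h 32 min; less 20 min break → 5 h 12 min
Tue: 5:52 AM–1:13 PM = 7 h 21 min
Wed: 9:42 AM–7:07 PM = 9 h 25 min; less 75 min break → 8 h 10 min
Thu: 11:26 AM–11:17 PM = 11 h 51 min; less 30 min break → 11 h 21 min
Total: 5 h 12 min + 7 h 21 min + 8 h 10 min + 11 h 21 min = 32 h 4 min.

32 h 4 min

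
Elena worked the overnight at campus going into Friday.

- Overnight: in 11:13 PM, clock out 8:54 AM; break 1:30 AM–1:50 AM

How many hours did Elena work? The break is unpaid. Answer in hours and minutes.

Overnight: 11:13 PM → midnight = 0 h 47 min; midnight → 8:54 AM = 8 h 54 min; span 9 h 41 min; less 20 min break → 9 h 21 min

9 h 21 min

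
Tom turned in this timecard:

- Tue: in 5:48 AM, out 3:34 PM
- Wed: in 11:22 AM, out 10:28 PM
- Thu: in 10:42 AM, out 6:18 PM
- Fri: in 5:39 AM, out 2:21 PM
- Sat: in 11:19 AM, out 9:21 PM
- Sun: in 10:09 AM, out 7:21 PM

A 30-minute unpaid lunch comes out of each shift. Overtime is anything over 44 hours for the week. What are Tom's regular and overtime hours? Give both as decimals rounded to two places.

Tue: 5:48 AM–3:34 PM = 9 h 46 min; less 30 min break → 9 h 16 min
Wed: 11:22 AM–10:28 PM = 11 h 6 min; less 30 min break → 10 h 36 min
Thu: 10:42 AM–6:18 PM = 7 h 36 min; less 30 min break → 7 h 6 min
Fri: 5:39 AM–2:21 PM = 8 h 42 min; less 30 min break → 8 h 12 min
Sat: 11:19 AM–9:21 PM = 10 h 2 min; less 30 min break → 9 h 32 min
Sun: 10:09 AM–7:21 PM = 9 h 12 min; less 30 min break → 8 h 42 min
Total worked: 53 h 24 min = 53.40 h.
Threshold 44 h → overtime 9 h 24 min, regular 44 h 0 min.

Regular 44.00 hours, overtime 9.40 hours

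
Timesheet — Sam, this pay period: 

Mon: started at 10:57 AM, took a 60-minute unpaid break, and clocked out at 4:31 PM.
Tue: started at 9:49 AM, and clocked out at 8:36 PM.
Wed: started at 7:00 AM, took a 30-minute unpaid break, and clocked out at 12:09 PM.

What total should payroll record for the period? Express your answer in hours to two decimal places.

20.00 hours

Mon: 10:57 AM–4:31 PM = 5 h 34 min; less 60 min break → 4 h 34 min
Tue: 9:49 AM–8:36 PM = 10 h 47 min
Wed: 7:00 AM–12:09 PM = 5 h 9 min; less 30 min break → 4 h 39 min
Total: 4 h 34 min + 10 h 47 min + 4 h 39 min = 20 h 0 min.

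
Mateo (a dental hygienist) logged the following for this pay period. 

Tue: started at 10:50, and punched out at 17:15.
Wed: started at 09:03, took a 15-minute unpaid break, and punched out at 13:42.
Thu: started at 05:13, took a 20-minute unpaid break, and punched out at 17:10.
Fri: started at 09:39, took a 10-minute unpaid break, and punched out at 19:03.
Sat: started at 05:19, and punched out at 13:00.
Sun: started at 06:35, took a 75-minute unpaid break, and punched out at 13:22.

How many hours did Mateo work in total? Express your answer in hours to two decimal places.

Tue: 10:50–17:15 = 6 h 25 min
Wed: 09:03–13:42 = 4 h 39 min; less 15 min break → 4 h 24 min
Thu: 05:13–17:10 = 11 h 57 min; less 20 min break → 11 h 37 min
Fri: 09:39–19:03 = 9 h 24 min; less 10 min break → 9 h 14 min
Sat: 05:19–13:00 = 7 h 41 min
Sun: 06:35–13:22 = 6 h 47 min; less 75 min break → 5 h 32 min
Total: 6 h 25 min + 4 h 24 min + 11 h 37 min + 9 h 14 min + 7 h 41 min + 5 h 32 min = 44 h 53 min.

44.88 hours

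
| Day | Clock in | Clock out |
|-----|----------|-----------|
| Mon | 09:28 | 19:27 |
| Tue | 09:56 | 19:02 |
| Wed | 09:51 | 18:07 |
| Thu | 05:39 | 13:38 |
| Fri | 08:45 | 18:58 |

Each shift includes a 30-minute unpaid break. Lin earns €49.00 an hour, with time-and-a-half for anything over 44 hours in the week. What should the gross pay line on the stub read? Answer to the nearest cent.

€2109.45

Mon: 09:28–19:27 = 9 h 59 min; less 30 min break → 9 h 29 min
Tue: 09:56–19:02 = 9 h 6 min; less 30 min break → 8 h 36 min
Wed: 09:51–18:07 = 8 h 16 min; less 30 min break → 7 h 46 min
Thu: 05:39–13:38 = 7 h 59 min; less 30 min break → 7 h 29 min
Fri: 08:45–18:58 = 10 h 13 min; less 30 min break → 9 h 43 min
Total worked: 43 h 3 min = 2583 min.
Regular 43 h 3 min = 2583 min at €49.00/h; overtime 0 h 0 min = 0 min at €73.50/h.
Pay = (2583 × €49.00 + 0 × €73.50) ÷ 60 = €2109.45.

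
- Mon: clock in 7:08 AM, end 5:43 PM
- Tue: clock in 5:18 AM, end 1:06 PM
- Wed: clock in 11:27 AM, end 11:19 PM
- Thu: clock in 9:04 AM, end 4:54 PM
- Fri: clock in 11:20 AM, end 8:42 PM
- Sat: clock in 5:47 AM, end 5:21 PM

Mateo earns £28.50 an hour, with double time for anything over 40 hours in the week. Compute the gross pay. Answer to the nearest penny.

Mon: 7:08 AM–5:43 PM = 10 h 35 min
Tue: 5:18 AM–1:06 PM = 7 h 48 min
Wed: 11:27 AM–11:19 PM = 11 h 52 min
Thu: 9:04 AM–4:54 PM = 7 h 50 min
Fri: 11:20 AM–8:42 PM = 9 h 22 min
Sat: 5:47 AM–5:21 PM = 11 h 34 min
Total worked: 59 h 1 min = 3541 min.
Regular 40 h 0 min = 2400 min at £28.50/h; overtime 19 h 1 min = 1141 min at £57.00/h.
Pay = (2400 × £28.50 + 1141 × £57.00) ÷ 60 = £2223.95.

£2223.95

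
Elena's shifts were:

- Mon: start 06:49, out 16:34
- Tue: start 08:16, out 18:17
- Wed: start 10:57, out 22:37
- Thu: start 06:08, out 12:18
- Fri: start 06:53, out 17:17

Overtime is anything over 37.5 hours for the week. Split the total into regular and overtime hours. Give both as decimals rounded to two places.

Mon: 06:49–16:34 = 9 h 45 min
Tue: 08:16–18:17 = 10 h 1 min
Wed: 10:57–22:37 = 11 h 40 min
Thu: 06:08–12:18 = 6 h 10 min
Fri: 06:53–17:17 = 10 h 24 min
Total worked: 48 h 0 min = 48.00 h.
Threshold 37.5 h → overtime 10 h 30 min, regular 37 h 30 min.

Regular 37.50 hours, overtime 10.50 hours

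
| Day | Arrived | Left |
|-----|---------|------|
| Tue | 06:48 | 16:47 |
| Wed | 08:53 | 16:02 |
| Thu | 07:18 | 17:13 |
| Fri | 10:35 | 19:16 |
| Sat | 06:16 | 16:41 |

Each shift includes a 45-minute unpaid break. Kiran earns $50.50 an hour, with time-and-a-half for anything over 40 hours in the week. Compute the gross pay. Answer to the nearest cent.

$2201.80

Tue: 06:48–16:47 = 9 h 59 min; less 45 min break → 9 h 14 min
Wed: 08:53–16:02 = 7 h 9 min; less 45 min break → 6 h 24 min
Thu: 07:18–17:13 = 9 h 55 min; less 45 min break → 9 h 10 min
Fri: 10:35–19:16 = 8 h 41 min; less 45 min break → 7 h 56 min
Sat: 06:16–16:41 = 10 h 25 min; less 45 min break → 9 h 40 min
Total worked: 42 h 24 min = 2544 min.
Regular 40 h 0 min = 2400 min at $50.50/h; overtime 2 h 24 min = 144 min at $75.75/h.
Pay = (2400 × $50.50 + 144 × $75.75) ÷ 60 = $2201.80.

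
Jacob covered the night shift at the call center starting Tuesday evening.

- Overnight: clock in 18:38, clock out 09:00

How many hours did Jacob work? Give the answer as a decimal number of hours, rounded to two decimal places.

14.37 hours

Overnight: 18:38 → midnight = 5 h 22 min; midnight → 09:00 = 9 h 0 min; span 14 h 22 min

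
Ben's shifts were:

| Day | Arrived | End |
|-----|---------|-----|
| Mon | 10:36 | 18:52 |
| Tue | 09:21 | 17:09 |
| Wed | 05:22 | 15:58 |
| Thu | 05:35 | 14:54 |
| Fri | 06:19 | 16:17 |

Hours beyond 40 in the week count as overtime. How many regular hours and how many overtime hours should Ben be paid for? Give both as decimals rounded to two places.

Regular 40.00 hours, overtime 5.95 hours

Mon: 10:36–18:52 = 8 h 16 min
Tue: 09:21–17:09 = 7 h 48 min
Wed: 05:22–15:58 = 10 h 36 min
Thu: 05:35–14:54 = 9 h 19 min
Fri: 06:19–16:17 = 9 h 58 min
Total worked: 45 h 57 min = 45.95 h.
Threshold 40 h → overtime 5 h 57 min, regular 40 h 0 min.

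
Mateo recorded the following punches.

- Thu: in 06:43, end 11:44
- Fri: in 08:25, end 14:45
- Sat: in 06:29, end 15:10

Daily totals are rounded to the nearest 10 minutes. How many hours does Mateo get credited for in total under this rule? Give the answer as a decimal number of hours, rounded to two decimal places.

Thu: 06:43–11:44 = 5 h 1 min → rounds to 5 h 0 min
Fri: 08:25–14:45 = 6 h 20 min → rounds to 6 h 20 min
Sat: 06:29–15:10 = 8 h 41 min → rounds to 8 h 40 min
Total credited: 20 h 0 min.

20.00 hours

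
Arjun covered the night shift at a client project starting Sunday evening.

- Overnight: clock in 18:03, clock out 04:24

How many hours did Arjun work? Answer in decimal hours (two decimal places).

10.35 hours

Overnight: 18:03 → midnight = 5 h 57 min; midnight → 04:24 = 4 h 24 min; span 10 h 21 min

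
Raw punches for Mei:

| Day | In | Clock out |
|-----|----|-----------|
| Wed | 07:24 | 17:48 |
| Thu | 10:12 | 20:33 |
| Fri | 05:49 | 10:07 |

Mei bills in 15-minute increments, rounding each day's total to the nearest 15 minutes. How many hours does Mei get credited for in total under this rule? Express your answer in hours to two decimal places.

Wed: 07:24–17:48 = 10 h 24 min → rounds to 10 h 30 min
Thu: 10:12–20:33 = 10 h 21 min → rounds to 10 h 15 min
Fri: 05:49–10:07 = 4 h 18 min → rounds to 4 h 15 min
Total credited: 25 h 0 min.

25.00 hours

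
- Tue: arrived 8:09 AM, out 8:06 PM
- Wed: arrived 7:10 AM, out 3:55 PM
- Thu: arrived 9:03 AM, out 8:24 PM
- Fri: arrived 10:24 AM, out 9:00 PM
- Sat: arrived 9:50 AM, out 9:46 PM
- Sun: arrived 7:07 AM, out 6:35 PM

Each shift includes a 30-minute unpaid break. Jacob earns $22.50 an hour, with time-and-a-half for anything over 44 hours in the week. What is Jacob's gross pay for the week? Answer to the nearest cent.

$1632.94

Tue: 8:09 AM–8:06 PM = 11 h 57 min; less 30 min break → 11 h 27 min
Wed: 7:10 AM–3:55 PM = 8 h 45 min; less 30 min break → 8 h 15 min
Thu: 9:03 AM–8:24 PM = 11 h 21 min; less 30 min break → 10 h 51 min
Fri: 10:24 AM–9:00 PM = 10 h 36 min; less 30 min break → 10 h 6 min
Sat: 9:50 AM–9:46 PM = 11 h 56 min; less 30 min break → 11 h 26 min
Sun: 7:07 AM–6:35 PM = 11 h 28 min; less 30 min break → 10 h 58 min
Total worked: 63 h 3 min = 3783 min.
Regular 44 h 0 min = 2640 min at $22.50/h; overtime 19 h 3 min = 1143 min at $33.75/h.
Pay = (2640 × $22.50 + 1143 × $33.75) ÷ 60 = $1632.94.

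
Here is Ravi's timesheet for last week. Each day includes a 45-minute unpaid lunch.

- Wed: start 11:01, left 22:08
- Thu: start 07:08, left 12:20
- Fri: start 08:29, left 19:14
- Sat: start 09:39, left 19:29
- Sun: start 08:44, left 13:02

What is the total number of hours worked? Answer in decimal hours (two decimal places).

Wed: 11:01–22:08 = 11 h 7 min; less 45 min break → 10 h 22 min
Thu: 07:08–12:20 = 5 h 12 min; less 45 min break → 4 h 27 min
Fri: 08:29–19:14 = 10 h 45 min; less 45 min break → 10 h 0 min
Sat: 09:39–19:29 = 9 h 50 min; less 45 min break → 9 h 5 min
Sun: 08:44–13:02 = 4 h 18 min; less 45 min break → 3 h 33 min
Total: 10 h 22 min + 4 h 27 min + 10 h 0 min + 9 h 5 min + 3 h 33 min = 37 h 27 min.

37.45 hours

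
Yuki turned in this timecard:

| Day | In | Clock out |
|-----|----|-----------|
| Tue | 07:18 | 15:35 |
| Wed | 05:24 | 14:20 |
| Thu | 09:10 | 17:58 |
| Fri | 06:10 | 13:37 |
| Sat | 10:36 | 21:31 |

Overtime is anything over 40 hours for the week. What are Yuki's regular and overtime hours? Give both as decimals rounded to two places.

Tue: 07:18–15:35 = 8 h 17 min
Wed: 05:24–14:20 = 8 h 56 min
Thu: 09:10–17:58 = 8 h 48 min
Fri: 06:10–13:37 = 7 h 27 min
Sat: 10:36–21:31 = 10 h 55 min
Total worked: 44 h 23 min = 44.38 h.
Threshold 40 h → overtime 4 h 23 min, regular 40 h 0 min.

Regular 40.00 hours, overtime 4.38 hours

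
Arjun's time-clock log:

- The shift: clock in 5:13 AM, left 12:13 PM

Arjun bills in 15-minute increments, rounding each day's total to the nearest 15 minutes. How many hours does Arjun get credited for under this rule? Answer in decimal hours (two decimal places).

The shift: 5:13 AM–12:13 PM = 7 h 0 min → rounds to 7 h 0 min

7.00 hours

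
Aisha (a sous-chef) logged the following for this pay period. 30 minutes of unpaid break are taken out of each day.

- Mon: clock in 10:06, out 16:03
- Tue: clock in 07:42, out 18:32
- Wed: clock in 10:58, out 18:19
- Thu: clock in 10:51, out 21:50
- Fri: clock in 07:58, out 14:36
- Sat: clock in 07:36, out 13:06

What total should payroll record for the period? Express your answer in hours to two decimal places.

Mon: 10:06–16:03 = 5 h 57 min; less 30 min break → 5 h 27 min
Tue: 07:42–18:32 = 10 h 50 min; less 30 min break → 10 h 20 min
Wed: 10:58–18:19 = 7 h 21 min; less 30 min break → 6 h 51 min
Thu: 10:51–21:50 = 10 h 59 min; less 30 min break → 10 h 29 min
Fri: 07:58–14:36 = 6 h 38 min; less 30 min break → 6 h 8 min
Sat: 07:36–13:06 = 5 h 30 min; less 30 min break → 5 h 0 min
Total: 5 h 27 min + 10 h 20 min + 6 h 51 min + 10 h 29 min + 6 h 8 min + 5 h 0 min = 44 h 15 min.

44.25 hours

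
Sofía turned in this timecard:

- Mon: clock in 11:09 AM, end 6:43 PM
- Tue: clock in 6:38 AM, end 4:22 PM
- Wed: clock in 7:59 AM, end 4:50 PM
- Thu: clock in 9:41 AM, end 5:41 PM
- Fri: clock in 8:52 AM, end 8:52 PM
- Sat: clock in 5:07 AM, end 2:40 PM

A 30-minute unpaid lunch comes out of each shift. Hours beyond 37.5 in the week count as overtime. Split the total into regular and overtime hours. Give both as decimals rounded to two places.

Mon: 11:09 AM–6:43 PM = 7 h 34 min; less 30 min break → 7 h 4 min
Tue: 6:38 AM–4:22 PM = 9 h 44 min; less 30 min break → 9 h 14 min
Wed: 7:59 AM–4:50 PM = 8 h 51 min; less 30 min break → 8 h 21 min
Thu: 9:41 AM–5:41 PM = 8 h 0 min; less 30 min break → 7 h 30 min
Fri: 8:52 AM–8:52 PM = 12 h 0 min; less 30 min break → 11 h 30 min
Sat: 5:07 AM–2:40 PM = 9 h 33 min; less 30 min break → 9 h 3 min
Total worked: 52 h 42 min = 52.70 h.
Threshold 37.5 h → overtime 15 h 12 min, regular 37 h 30 min.

Regular 37.50 hours, overtime 15.20 hours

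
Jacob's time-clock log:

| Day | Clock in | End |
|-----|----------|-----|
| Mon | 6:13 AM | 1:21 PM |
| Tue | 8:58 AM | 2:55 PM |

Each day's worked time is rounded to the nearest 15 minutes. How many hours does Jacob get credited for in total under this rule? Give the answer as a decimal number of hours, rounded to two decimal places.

Mon: 6:13 AM–1:21 PM = 7 h 8 min → rounds to 7 h 15 min
Tue: 8:58 AM–2:55 PM = 5 h 57 min → rounds to 6 h 0 min
Total credited: 13 h 15 min.

13.25 hours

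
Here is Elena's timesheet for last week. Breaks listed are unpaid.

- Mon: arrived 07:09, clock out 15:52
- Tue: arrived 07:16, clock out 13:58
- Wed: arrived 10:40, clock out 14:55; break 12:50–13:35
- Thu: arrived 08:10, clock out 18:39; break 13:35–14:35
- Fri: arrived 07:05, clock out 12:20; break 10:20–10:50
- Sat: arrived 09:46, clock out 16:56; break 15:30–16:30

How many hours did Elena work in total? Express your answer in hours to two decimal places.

Mon: 07:09–15:52 = 8 h 43 min
Tue: 07:16–13:58 = 6 h 42 min
Wed: 10:40–14:55 = 4 h 15 min; less 45 min break → 3 h 30 min
Thu: 08:10–18:39 = 10 h 29 min; less 60 min break → 9 h 29 min
Fri: 07:05–12:20 = 5 h 15 min; less 30 min break → 4 h 45 min
Sat: 09:46–16:56 = 7 h 10 min; less 60 min break → 6 h 10 min
Total: 8 h 43 min + 6 h 42 min + 3 h 30 min + 9 h 29 min + 4 h 45 min + 6 h 10 min = 39 h 19 min.

39.32 hours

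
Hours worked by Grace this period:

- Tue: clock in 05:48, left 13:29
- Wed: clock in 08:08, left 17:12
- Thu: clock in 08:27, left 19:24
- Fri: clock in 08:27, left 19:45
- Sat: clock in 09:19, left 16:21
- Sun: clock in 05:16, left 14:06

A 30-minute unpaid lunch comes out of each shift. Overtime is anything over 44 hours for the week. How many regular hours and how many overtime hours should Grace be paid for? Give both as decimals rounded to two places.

Tue: 05:48–13:29 = 7 h 41 min; less 30 min break → 7 h 11 min
Wed: 08:08–17:12 = 9 h 4 min; less 30 min break → 8 h 34 min
Thu: 08:27–19:24 = 10 h 57 min; less 30 min break → 10 h 27 min
Fri: 08:27–19:45 = 11 h 18 min; less 30 min break → 10 h 48 min
Sat: 09:19–16:21 = 7 h 2 min; less 30 min break → 6 h 32 min
Sun: 05:16–14:06 = 8 h 50 min; less 30 min break → 8 h 20 min
Total worked: 51 h 52 min = 51.87 h.
Threshold 44 h → overtime 7 h 52 min, regular 44 h 0 min.

Regular 44.00 hours, overtime 7.87 hours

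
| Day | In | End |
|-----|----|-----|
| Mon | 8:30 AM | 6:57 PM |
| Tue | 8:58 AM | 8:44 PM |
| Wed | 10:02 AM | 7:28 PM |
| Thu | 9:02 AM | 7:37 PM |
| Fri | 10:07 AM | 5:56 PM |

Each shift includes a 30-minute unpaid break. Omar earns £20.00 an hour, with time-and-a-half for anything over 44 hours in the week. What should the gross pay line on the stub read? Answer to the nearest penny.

Mon: 8:30 AM–6:57 PM = 10 h 27 min; less 30 min break → 9 h 57 min
Tue: 8:58 AM–8:44 PM = 11 h 46 min; less 30 min break → 11 h 16 min
Wed: 10:02 AM–7:28 PM = 9 h 26 min; less 30 min break → 8 h 56 min
Thu: 9:02 AM–7:37 PM = 10 h 35 min; less 30 min break → 10 h 5 min
Fri: 10:07 AM–5:56 PM = 7 h 49 min; less 30 min break → 7 h 19 min
Total worked: 47 h 33 min = 2853 min.
Regular 44 h 0 min = 2640 min at £20.00/h; overtime 3 h 33 min = 213 min at £30.00/h.
Pay = (2640 × £20.00 + 213 × £30.00) ÷ 60 = £986.50.

£986.50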